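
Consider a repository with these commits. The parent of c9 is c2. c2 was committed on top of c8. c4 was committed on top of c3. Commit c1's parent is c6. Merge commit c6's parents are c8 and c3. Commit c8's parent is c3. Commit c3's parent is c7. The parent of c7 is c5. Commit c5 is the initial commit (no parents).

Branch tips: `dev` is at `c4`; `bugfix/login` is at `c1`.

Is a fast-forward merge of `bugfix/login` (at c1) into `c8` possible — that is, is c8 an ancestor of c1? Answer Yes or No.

A fast-forward from c8 to c1 is possible iff c8 is an ancestor of c1.
Ancestors of c1: {c1, c3, c5, c6, c7, c8}.
c8 is among them, so fast-forward is possible.

Yes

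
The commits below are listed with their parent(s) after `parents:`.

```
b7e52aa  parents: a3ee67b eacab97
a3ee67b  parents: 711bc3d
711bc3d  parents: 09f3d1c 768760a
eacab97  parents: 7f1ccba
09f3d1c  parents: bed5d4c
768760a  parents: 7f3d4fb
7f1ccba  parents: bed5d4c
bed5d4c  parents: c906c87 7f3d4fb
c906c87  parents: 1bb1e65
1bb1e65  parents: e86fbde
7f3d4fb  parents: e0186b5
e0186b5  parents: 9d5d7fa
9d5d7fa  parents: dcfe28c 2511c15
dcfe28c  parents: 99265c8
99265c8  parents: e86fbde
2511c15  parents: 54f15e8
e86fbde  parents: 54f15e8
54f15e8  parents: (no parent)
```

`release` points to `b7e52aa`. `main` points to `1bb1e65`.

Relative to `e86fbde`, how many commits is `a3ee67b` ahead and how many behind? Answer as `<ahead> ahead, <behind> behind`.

13 ahead, 0 behind

Reachable from a3ee67b: {09f3d1c, 1bb1e65, 2511c15, 54f15e8, 711bc3d, 768760a, 7f3d4fb, 99265c8, 9d5d7fa, a3ee67b, bed5d4c, c906c87, dcfe28c, e0186b5, e86fbde}.
Reachable from e86fbde: {54f15e8, e86fbde}.
Only in a3ee67b's history (ahead): {09f3d1c, 1bb1e65, 2511c15, 711bc3d, 768760a, 7f3d4fb, 99265c8, 9d5d7fa, a3ee67b, bed5d4c, c906c87, dcfe28c, e0186b5} — 13.
Only in e86fbde's history (behind): {} — 0.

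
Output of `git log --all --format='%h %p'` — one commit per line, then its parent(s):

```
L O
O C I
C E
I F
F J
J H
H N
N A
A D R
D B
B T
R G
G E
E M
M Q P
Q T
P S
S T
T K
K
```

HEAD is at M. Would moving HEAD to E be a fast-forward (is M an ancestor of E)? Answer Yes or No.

A fast-forward from M to E is possible iff M is an ancestor of E.
Ancestors of E: {E, K, M, P, Q, S, T}.
M is among them, so fast-forward is possible.

Yes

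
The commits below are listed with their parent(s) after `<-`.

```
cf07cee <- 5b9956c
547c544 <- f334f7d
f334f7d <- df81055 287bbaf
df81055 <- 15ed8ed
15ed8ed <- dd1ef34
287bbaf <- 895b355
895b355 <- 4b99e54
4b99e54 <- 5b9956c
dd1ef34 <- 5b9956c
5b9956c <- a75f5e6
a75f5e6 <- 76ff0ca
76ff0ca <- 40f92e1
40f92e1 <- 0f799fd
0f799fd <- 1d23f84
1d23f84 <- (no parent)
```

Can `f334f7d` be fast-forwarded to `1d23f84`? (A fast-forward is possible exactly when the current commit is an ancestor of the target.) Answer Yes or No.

A fast-forward from f334f7d to 1d23f84 is possible iff f334f7d is an ancestor of 1d23f84.
Ancestors of 1d23f84: {1d23f84}.
f334f7d is not among them, so fast-forward is not possible.

No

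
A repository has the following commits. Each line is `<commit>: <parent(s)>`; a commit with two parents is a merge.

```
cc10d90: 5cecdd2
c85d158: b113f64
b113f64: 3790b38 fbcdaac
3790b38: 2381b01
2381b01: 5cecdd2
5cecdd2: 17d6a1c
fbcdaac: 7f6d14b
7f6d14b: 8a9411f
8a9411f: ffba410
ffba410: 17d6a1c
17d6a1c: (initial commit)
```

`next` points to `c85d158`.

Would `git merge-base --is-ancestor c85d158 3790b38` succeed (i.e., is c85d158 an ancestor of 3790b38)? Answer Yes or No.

Ancestors of 3790b38: {17d6a1c, 2381b01, 3790b38, 5cecdd2}.
c85d158 is not in that set, so it is not an ancestor of 3790b38.

No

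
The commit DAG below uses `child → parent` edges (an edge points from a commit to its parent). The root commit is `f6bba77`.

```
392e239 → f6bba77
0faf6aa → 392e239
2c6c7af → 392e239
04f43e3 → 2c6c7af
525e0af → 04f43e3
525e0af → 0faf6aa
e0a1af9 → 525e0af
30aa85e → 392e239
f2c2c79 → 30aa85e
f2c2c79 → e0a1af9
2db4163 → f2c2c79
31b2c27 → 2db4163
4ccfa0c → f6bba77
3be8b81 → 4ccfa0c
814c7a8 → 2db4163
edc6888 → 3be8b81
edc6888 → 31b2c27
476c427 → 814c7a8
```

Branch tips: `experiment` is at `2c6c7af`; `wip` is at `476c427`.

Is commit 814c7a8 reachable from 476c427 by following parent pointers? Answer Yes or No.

Yes

Ancestors of 476c427 (commits reachable by following parents): {04f43e3, 0faf6aa, 2c6c7af, 2db4163, 30aa85e, 392e239, 476c427, 525e0af, 814c7a8, e0a1af9, f2c2c79, f6bba77}.
814c7a8 is in that set, so it is an ancestor of 476c427.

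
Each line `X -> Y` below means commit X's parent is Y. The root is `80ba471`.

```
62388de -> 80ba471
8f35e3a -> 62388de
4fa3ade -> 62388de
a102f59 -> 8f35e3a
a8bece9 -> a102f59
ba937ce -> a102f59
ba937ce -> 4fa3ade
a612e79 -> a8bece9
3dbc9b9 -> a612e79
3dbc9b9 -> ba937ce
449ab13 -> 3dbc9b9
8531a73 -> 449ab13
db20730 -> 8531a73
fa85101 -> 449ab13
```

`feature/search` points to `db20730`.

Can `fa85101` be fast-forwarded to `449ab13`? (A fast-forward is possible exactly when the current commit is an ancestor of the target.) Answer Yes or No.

No

A fast-forward from fa85101 to 449ab13 is possible iff fa85101 is an ancestor of 449ab13.
Ancestors of 449ab13: {3dbc9b9, 449ab13, 4fa3ade, 62388de, 80ba471, 8f35e3a, a102f59, a612e79, a8bece9, ba937ce}.
fa85101 is not among them, so fast-forward is not possible.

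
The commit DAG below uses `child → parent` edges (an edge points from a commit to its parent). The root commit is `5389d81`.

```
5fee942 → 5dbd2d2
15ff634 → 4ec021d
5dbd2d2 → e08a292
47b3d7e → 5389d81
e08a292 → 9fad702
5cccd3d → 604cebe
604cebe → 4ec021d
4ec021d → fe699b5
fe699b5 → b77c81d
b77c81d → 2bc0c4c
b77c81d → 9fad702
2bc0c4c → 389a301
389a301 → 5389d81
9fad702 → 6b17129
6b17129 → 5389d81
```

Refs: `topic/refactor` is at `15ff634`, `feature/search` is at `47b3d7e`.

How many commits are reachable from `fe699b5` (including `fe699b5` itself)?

Walking parent pointers from fe699b5: reachable set = {2bc0c4c, 389a301, 5389d81, 6b17129, 9fad702, b77c81d, fe699b5}.
That is 7 commits.

7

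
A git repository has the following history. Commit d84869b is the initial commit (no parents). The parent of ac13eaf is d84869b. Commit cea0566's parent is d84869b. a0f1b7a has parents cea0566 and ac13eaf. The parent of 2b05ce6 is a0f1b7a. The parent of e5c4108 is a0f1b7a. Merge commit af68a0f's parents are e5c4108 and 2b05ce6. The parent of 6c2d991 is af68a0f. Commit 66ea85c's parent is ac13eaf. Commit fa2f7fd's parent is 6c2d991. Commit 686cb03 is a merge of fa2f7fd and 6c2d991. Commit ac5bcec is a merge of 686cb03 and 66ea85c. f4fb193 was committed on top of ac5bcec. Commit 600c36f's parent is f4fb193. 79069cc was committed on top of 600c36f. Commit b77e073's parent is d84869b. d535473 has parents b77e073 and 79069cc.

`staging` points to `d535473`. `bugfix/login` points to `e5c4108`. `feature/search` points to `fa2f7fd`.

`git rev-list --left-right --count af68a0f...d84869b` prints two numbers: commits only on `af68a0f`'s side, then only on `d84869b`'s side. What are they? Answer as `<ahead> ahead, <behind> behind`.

Reachable from af68a0f: {2b05ce6, a0f1b7a, ac13eaf, af68a0f, cea0566, d84869b, e5c4108}.
Reachable from d84869b: {d84869b}.
Only in af68a0f's history (ahead): {2b05ce6, a0f1b7a, ac13eaf, af68a0f, cea0566, e5c4108} — 6.
Only in d84869b's history (behind): {} — 0.

6 ahead, 0 behind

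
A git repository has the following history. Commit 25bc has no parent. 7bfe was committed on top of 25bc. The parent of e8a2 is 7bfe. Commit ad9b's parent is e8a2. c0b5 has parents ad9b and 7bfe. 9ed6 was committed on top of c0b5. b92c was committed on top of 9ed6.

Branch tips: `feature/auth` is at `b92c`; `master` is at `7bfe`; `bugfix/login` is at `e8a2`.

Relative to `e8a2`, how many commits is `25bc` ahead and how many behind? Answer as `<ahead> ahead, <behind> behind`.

0 ahead, 2 behind

Reachable from 25bc: {25bc}.
Reachable from e8a2: {25bc, 7bfe, e8a2}.
Only in 25bc's history (ahead): {} — 0.
Only in e8a2's history (behind): {7bfe, e8a2} — 2.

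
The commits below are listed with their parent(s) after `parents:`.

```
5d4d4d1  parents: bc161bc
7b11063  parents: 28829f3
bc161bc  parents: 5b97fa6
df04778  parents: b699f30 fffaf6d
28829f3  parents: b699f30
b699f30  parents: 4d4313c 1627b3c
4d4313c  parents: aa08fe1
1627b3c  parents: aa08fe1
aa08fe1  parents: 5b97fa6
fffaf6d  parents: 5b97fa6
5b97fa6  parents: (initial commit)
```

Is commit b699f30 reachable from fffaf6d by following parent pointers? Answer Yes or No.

No

Ancestors of fffaf6d: {5b97fa6, fffaf6d}.
b699f30 is not in that set, so it is not an ancestor of fffaf6d.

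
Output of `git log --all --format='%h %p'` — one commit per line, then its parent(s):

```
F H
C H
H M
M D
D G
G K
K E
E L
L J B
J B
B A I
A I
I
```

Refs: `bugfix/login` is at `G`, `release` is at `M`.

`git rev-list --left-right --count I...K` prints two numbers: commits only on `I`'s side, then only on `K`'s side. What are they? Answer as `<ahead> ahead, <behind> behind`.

Reachable from I: {I}.
Reachable from K: {A, B, E, I, J, K, L}.
Only in I's history (ahead): {} — 0.
Only in K's history (behind): {A, B, E, J, K, L} — 6.

0 ahead, 6 behind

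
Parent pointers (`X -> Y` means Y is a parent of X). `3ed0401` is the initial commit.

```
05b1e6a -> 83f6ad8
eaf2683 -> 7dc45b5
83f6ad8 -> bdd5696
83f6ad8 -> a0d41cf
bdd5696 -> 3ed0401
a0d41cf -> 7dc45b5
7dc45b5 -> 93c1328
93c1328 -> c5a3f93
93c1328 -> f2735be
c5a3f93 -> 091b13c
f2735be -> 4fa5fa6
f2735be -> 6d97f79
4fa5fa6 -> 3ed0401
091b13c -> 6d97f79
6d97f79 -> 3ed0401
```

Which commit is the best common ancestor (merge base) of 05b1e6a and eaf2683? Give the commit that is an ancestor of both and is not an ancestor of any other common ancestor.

7dc45b5

Ancestors of 05b1e6a: {05b1e6a, 091b13c, 3ed0401, 4fa5fa6, 6d97f79, 7dc45b5, 83f6ad8, 93c1328, a0d41cf, bdd5696, c5a3f93, f2735be}.
Ancestors of eaf2683: {091b13c, 3ed0401, 4fa5fa6, 6d97f79, 7dc45b5, 93c1328, c5a3f93, eaf2683, f2735be}.
Common ancestors: {091b13c, 3ed0401, 4fa5fa6, 6d97f79, 7dc45b5, 93c1328, c5a3f93, f2735be}.
Among these, 7dc45b5 is not an ancestor of any other common ancestor — it is the merge base.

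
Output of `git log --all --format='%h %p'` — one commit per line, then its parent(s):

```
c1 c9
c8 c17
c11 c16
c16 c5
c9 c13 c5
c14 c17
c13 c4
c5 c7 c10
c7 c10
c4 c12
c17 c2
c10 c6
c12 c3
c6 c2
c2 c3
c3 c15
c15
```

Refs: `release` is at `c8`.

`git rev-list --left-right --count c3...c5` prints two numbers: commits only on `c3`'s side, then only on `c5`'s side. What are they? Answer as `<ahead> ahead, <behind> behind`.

Reachable from c3: {c15, c3}.
Reachable from c5: {c10, c15, c2, c3, c5, c6, c7}.
Only in c3's history (ahead): {} — 0.
Only in c5's history (behind): {c10, c2, c5, c6, c7} — 5.

0 ahead, 5 behind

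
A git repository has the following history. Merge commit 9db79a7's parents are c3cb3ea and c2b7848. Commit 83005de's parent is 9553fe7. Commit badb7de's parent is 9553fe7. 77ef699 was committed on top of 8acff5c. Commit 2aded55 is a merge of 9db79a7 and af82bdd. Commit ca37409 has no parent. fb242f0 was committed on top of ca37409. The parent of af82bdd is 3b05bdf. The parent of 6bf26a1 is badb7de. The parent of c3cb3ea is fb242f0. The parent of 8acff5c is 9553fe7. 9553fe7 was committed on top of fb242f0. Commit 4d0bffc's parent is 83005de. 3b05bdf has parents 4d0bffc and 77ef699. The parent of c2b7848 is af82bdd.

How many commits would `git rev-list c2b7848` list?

Walking parent pointers from c2b7848: reachable set = {3b05bdf, 4d0bffc, 77ef699, 83005de, 8acff5c, 9553fe7, af82bdd, c2b7848, ca37409, fb242f0}.
That is 10 commits.

10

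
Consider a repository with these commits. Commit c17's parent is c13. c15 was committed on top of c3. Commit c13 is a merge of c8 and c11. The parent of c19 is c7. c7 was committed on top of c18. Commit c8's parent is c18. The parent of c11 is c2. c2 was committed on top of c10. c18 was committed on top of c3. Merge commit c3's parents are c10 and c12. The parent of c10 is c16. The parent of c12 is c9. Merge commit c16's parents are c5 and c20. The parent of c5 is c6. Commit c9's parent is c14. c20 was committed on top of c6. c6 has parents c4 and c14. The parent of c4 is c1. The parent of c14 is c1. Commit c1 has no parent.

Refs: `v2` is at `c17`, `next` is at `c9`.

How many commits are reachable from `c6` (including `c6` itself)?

Walking parent pointers from c6: reachable set = {c1, c14, c4, c6}.
That is 4 commits.

4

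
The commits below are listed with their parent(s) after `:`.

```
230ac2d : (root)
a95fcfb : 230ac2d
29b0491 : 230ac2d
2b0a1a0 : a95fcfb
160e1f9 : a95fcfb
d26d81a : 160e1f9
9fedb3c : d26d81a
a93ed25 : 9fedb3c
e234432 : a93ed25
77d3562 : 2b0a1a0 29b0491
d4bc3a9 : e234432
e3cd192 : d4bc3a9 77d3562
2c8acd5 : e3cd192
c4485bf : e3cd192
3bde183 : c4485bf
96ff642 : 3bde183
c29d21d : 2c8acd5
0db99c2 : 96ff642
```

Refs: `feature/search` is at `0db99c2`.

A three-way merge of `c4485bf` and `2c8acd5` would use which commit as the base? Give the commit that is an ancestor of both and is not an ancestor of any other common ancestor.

e3cd192

Ancestors of c4485bf: {160e1f9, 230ac2d, 29b0491, 2b0a1a0, 77d3562, 9fedb3c, a93ed25, a95fcfb, c4485bf, d26d81a, d4bc3a9, e234432, e3cd192}.
Ancestors of 2c8acd5: {160e1f9, 230ac2d, 29b0491, 2b0a1a0, 2c8acd5, 77d3562, 9fedb3c, a93ed25, a95fcfb, d26d81a, d4bc3a9, e234432, e3cd192}.
Common ancestors: {160e1f9, 230ac2d, 29b0491, 2b0a1a0, 77d3562, 9fedb3c, a93ed25, a95fcfb, d26d81a, d4bc3a9, e234432, e3cd192}.
Among these, e3cd192 is not an ancestor of any other common ancestor — it is the merge base.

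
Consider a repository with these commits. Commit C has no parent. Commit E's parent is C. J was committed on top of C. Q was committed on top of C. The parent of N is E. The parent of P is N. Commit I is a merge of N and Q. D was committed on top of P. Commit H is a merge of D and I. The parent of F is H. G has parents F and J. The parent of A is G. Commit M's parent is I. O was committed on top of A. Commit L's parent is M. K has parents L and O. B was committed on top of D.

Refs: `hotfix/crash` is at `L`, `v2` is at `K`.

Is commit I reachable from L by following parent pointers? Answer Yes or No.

Ancestors of L (commits reachable by following parents): {C, E, I, L, M, N, Q}.
I is in that set, so it is an ancestor of L.

Yes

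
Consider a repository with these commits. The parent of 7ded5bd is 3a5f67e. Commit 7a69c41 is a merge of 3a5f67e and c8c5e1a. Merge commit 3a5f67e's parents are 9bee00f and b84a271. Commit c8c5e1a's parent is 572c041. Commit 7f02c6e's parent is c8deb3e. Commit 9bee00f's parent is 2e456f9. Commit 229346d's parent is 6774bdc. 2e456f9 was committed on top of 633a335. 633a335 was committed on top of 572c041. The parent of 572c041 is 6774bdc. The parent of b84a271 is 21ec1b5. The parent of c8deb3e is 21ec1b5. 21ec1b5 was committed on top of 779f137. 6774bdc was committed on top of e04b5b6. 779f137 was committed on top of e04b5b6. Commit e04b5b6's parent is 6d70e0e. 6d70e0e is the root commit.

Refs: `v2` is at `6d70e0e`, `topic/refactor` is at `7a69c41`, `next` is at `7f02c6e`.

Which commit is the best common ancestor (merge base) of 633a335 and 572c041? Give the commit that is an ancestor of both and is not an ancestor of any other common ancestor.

572c041

Ancestors of 633a335: {572c041, 633a335, 6774bdc, 6d70e0e, e04b5b6}.
Ancestors of 572c041: {572c041, 6774bdc, 6d70e0e, e04b5b6}.
Common ancestors: {572c041, 6774bdc, 6d70e0e, e04b5b6}.
Among these, 572c041 is not an ancestor of any other common ancestor — it is the merge base.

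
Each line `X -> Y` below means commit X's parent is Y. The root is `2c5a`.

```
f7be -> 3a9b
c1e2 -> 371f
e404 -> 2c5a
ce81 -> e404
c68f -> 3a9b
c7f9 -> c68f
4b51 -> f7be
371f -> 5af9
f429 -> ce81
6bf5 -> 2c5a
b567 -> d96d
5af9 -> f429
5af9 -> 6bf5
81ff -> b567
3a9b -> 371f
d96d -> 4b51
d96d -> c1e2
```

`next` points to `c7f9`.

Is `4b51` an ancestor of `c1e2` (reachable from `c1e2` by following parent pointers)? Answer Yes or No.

No

Ancestors of c1e2: {2c5a, 371f, 5af9, 6bf5, c1e2, ce81, e404, f429}.
4b51 is not in that set, so it is not an ancestor of c1e2.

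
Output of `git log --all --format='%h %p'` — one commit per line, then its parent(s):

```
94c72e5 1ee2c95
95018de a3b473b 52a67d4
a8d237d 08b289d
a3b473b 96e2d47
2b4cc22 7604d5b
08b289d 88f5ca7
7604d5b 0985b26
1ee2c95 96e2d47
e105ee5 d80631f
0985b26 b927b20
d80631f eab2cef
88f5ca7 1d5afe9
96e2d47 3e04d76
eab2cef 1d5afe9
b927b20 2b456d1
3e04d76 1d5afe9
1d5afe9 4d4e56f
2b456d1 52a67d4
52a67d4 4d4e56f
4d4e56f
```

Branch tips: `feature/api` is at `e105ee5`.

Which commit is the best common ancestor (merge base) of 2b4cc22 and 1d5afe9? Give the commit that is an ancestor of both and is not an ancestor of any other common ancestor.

4d4e56f

Ancestors of 2b4cc22: {0985b26, 2b456d1, 2b4cc22, 4d4e56f, 52a67d4, 7604d5b, b927b20}.
Ancestors of 1d5afe9: {1d5afe9, 4d4e56f}.
Common ancestors: {4d4e56f}.
The only common ancestor is 4d4e56f, so it is the merge base.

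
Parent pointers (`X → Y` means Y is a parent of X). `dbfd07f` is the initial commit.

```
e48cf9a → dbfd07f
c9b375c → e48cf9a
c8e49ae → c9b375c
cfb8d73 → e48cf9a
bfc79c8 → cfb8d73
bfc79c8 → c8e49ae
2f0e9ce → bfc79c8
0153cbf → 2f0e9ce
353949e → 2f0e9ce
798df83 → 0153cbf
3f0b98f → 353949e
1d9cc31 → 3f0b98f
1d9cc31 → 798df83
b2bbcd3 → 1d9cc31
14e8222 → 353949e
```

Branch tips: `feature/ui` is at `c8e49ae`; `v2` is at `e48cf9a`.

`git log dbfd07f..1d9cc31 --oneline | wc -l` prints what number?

Reachable from 1d9cc31: {0153cbf, 1d9cc31, 2f0e9ce, 353949e, 3f0b98f, 798df83, bfc79c8, c8e49ae, c9b375c, cfb8d73, dbfd07f, e48cf9a}.
Reachable from dbfd07f: {dbfd07f}.
In 1d9cc31's history but not dbfd07f's: {0153cbf, 1d9cc31, 2f0e9ce, 353949e, 3f0b98f, 798df83, bfc79c8, c8e49ae, c9b375c, cfb8d73, e48cf9a} — 11 commits.

11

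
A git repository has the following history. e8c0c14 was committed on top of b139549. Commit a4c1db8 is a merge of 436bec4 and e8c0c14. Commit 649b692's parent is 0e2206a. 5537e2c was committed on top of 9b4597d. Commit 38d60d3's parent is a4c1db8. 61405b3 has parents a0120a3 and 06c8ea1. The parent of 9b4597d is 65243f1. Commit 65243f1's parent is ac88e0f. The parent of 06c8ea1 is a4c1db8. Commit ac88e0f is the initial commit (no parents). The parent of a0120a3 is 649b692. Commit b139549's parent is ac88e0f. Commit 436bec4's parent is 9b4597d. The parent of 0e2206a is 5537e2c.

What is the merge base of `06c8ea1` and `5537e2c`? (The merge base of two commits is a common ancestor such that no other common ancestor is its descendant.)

Ancestors of 06c8ea1: {06c8ea1, 436bec4, 65243f1, 9b4597d, a4c1db8, ac88e0f, b139549, e8c0c14}.
Ancestors of 5537e2c: {5537e2c, 65243f1, 9b4597d, ac88e0f}.
Common ancestors: {65243f1, 9b4597d, ac88e0f}.
Among these, 9b4597d is not an ancestor of any other common ancestor — it is the merge base.

9b4597d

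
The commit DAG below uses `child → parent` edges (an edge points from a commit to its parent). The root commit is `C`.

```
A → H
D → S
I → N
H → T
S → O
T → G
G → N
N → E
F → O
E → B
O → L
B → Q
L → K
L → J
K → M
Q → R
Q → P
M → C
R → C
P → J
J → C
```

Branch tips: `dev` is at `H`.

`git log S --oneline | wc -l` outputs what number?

Walking parent pointers from S: reachable set = {C, J, K, L, M, O, S}.
That is 7 commits.

7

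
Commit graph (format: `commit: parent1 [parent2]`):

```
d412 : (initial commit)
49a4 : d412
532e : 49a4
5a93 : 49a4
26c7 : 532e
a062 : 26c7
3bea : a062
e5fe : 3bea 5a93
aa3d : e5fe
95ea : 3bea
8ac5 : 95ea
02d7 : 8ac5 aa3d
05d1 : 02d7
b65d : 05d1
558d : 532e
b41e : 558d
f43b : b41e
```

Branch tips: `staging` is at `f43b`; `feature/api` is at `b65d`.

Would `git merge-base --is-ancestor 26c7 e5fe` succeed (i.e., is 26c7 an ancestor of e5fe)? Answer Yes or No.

Ancestors of e5fe (commits reachable by following parents): {26c7, 3bea, 49a4, 532e, 5a93, a062, d412, e5fe}.
26c7 is in that set, so it is an ancestor of e5fe.

Yes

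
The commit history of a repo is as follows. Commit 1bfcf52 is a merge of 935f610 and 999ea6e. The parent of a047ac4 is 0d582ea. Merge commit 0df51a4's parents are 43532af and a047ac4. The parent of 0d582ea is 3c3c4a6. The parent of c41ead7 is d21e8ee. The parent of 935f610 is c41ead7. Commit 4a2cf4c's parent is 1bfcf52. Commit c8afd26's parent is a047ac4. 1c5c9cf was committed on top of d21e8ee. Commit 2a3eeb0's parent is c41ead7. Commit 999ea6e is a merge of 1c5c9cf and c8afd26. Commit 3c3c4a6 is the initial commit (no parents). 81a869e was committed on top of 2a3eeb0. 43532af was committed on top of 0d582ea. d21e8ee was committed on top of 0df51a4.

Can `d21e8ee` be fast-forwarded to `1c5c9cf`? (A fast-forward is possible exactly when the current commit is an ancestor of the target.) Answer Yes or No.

Yes

A fast-forward from d21e8ee to 1c5c9cf is possible iff d21e8ee is an ancestor of 1c5c9cf.
Ancestors of 1c5c9cf: {0d582ea, 0df51a4, 1c5c9cf, 3c3c4a6, 43532af, a047ac4, d21e8ee}.
d21e8ee is among them, so fast-forward is possible.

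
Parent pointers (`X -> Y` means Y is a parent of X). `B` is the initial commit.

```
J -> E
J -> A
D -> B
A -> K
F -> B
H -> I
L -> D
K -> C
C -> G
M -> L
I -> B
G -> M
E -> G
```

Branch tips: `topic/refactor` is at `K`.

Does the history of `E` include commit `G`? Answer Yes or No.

Yes

Ancestors of E (commits reachable by following parents): {B, D, E, G, L, M}.
G is in that set, so it is an ancestor of E.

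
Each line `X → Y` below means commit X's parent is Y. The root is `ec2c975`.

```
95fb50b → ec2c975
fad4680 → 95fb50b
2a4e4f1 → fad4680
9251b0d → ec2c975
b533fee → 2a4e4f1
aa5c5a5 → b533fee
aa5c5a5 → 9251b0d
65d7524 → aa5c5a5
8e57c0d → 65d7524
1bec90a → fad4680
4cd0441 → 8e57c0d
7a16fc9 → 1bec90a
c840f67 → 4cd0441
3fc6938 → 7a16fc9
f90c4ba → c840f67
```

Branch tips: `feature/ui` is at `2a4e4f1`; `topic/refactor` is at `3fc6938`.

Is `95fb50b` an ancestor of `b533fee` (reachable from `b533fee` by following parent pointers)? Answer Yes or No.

Yes

Ancestors of b533fee (commits reachable by following parents): {2a4e4f1, 95fb50b, b533fee, ec2c975, fad4680}.
95fb50b is in that set, so it is an ancestor of b533fee.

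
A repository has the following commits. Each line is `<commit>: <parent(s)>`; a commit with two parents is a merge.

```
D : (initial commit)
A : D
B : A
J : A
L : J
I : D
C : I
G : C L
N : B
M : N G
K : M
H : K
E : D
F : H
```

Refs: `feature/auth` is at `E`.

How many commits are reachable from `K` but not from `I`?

9

Reachable from K: {A, B, C, D, G, I, J, K, L, M, N}.
Reachable from I: {D, I}.
In K's history but not I's: {A, B, C, G, J, K, L, M, N} — 9 commits.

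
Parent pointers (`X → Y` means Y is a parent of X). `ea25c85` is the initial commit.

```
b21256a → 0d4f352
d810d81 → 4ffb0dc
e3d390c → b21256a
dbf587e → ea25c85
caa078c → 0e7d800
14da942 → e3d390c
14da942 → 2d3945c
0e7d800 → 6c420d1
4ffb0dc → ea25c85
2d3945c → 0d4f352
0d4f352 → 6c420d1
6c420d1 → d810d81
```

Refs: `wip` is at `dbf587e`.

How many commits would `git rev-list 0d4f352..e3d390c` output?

2

Reachable from e3d390c: {0d4f352, 4ffb0dc, 6c420d1, b21256a, d810d81, e3d390c, ea25c85}.
Reachable from 0d4f352: {0d4f352, 4ffb0dc, 6c420d1, d810d81, ea25c85}.
In e3d390c's history but not 0d4f352's: {b21256a, e3d390c} — 2 commits.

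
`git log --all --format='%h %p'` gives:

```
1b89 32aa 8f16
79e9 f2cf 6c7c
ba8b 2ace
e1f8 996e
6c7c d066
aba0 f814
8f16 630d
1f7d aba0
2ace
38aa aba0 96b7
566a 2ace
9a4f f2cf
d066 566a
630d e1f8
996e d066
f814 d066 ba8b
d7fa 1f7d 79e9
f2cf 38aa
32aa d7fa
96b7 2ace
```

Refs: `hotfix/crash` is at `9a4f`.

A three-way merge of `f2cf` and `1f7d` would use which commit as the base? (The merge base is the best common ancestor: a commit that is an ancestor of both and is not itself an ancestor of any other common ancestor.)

Ancestors of f2cf: {2ace, 38aa, 566a, 96b7, aba0, ba8b, d066, f2cf, f814}.
Ancestors of 1f7d: {1f7d, 2ace, 566a, aba0, ba8b, d066, f814}.
Common ancestors: {2ace, 566a, aba0, ba8b, d066, f814}.
Among these, aba0 is not an ancestor of any other common ancestor — it is the merge base.

aba0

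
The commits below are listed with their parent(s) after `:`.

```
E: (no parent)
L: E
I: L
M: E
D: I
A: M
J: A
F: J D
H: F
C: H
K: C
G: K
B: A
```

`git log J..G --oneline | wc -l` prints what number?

Reachable from G: {A, C, D, E, F, G, H, I, J, K, L, M}.
Reachable from J: {A, E, J, M}.
In G's history but not J's: {C, D, F, G, H, I, K, L} — 8 commits.

8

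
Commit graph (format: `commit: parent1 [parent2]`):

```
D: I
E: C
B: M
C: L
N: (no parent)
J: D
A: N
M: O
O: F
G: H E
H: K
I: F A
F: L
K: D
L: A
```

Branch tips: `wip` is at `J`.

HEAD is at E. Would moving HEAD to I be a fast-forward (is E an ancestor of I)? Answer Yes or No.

A fast-forward from E to I is possible iff E is an ancestor of I.
Ancestors of I: {A, F, I, L, N}.
E is not among them, so fast-forward is not possible.

No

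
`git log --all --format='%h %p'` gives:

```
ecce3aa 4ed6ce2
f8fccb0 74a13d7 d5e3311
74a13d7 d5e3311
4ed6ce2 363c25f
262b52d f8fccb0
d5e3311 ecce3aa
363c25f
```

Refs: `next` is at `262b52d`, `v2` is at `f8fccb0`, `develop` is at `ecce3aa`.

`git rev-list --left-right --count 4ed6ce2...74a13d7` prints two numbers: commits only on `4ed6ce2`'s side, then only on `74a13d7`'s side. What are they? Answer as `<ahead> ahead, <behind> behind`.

0 ahead, 3 behind

Reachable from 4ed6ce2: {363c25f, 4ed6ce2}.
Reachable from 74a13d7: {363c25f, 4ed6ce2, 74a13d7, d5e3311, ecce3aa}.
Only in 4ed6ce2's history (ahead): {} — 0.
Only in 74a13d7's history (behind): {74a13d7, d5e3311, ecce3aa} — 3.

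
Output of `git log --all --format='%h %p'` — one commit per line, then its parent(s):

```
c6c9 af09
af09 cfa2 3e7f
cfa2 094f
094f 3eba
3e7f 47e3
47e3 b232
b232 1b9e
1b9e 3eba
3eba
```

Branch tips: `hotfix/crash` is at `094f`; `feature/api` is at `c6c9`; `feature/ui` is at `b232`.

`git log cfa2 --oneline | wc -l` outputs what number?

Walking parent pointers from cfa2: reachable set = {094f, 3eba, cfa2}.
That is 3 commits.

3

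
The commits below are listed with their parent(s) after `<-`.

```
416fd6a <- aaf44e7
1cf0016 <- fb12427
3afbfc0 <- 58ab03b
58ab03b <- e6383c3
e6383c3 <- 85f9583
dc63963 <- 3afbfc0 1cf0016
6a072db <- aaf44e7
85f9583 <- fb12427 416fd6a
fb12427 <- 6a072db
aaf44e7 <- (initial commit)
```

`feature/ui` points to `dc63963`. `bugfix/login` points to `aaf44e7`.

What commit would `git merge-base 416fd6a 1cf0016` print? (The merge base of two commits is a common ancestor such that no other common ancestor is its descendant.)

aaf44e7

Ancestors of 416fd6a: {416fd6a, aaf44e7}.
Ancestors of 1cf0016: {1cf0016, 6a072db, aaf44e7, fb12427}.
Common ancestors: {aaf44e7}.
The only common ancestor is aaf44e7, so it is the merge base.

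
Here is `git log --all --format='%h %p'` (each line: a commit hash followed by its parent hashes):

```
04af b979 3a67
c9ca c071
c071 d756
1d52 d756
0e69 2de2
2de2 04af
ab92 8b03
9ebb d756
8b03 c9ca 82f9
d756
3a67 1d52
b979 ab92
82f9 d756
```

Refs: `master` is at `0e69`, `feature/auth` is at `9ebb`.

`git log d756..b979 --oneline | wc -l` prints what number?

6

Reachable from b979: {82f9, 8b03, ab92, b979, c071, c9ca, d756}.
Reachable from d756: {d756}.
In b979's history but not d756's: {82f9, 8b03, ab92, b979, c071, c9ca} — 6 commits.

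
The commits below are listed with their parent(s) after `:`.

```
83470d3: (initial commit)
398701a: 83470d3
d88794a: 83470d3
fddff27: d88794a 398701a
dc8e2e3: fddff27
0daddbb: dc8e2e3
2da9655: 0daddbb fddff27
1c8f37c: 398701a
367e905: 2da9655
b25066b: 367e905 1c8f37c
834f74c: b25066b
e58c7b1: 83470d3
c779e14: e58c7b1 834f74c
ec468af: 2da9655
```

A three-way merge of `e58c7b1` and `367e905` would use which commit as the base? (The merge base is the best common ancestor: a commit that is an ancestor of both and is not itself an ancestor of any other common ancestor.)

83470d3

Ancestors of e58c7b1: {83470d3, e58c7b1}.
Ancestors of 367e905: {0daddbb, 2da9655, 367e905, 398701a, 83470d3, d88794a, dc8e2e3, fddff27}.
Common ancestors: {83470d3}.
The only common ancestor is 83470d3, so it is the merge base.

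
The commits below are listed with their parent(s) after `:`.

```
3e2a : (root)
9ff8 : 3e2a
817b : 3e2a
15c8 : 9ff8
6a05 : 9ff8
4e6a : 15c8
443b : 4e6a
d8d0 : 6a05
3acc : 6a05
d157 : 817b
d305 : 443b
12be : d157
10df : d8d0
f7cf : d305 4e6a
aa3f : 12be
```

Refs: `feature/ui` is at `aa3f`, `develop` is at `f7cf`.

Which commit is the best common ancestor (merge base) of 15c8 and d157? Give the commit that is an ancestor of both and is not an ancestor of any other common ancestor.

3e2a

Ancestors of 15c8: {15c8, 3e2a, 9ff8}.
Ancestors of d157: {3e2a, 817b, d157}.
Common ancestors: {3e2a}.
The only common ancestor is 3e2a, so it is the merge base.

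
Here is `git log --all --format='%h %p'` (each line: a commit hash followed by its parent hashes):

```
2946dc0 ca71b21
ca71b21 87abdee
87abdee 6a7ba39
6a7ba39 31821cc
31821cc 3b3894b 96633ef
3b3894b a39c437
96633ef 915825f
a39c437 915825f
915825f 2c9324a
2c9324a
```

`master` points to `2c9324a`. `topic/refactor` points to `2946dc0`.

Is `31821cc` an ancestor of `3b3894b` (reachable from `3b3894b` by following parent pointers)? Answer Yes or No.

No

Ancestors of 3b3894b: {2c9324a, 3b3894b, 915825f, a39c437}.
31821cc is not in that set, so it is not an ancestor of 3b3894b.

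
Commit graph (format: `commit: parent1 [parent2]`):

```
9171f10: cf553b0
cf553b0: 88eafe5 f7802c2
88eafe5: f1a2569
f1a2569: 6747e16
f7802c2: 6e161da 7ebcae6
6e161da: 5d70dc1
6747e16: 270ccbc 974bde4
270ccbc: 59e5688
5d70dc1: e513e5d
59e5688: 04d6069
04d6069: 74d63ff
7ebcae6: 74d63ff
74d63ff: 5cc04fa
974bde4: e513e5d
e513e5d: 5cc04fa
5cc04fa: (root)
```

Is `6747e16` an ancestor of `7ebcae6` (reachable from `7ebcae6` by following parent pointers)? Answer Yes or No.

No

Ancestors of 7ebcae6: {5cc04fa, 74d63ff, 7ebcae6}.
6747e16 is not in that set, so it is not an ancestor of 7ebcae6.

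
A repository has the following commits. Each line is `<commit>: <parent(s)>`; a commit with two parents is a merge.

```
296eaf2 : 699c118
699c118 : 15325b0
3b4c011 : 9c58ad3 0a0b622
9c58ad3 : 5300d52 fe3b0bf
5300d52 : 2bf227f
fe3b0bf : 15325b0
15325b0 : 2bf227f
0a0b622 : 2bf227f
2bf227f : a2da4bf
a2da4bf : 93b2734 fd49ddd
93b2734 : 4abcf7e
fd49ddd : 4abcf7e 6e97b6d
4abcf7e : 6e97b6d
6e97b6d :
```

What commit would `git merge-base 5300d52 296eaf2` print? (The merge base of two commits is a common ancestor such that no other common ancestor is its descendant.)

Ancestors of 5300d52: {2bf227f, 4abcf7e, 5300d52, 6e97b6d, 93b2734, a2da4bf, fd49ddd}.
Ancestors of 296eaf2: {15325b0, 296eaf2, 2bf227f, 4abcf7e, 699c118, 6e97b6d, 93b2734, a2da4bf, fd49ddd}.
Common ancestors: {2bf227f, 4abcf7e, 6e97b6d, 93b2734, a2da4bf, fd49ddd}.
Among these, 2bf227f is not an ancestor of any other common ancestor — it is the merge base.

2bf227f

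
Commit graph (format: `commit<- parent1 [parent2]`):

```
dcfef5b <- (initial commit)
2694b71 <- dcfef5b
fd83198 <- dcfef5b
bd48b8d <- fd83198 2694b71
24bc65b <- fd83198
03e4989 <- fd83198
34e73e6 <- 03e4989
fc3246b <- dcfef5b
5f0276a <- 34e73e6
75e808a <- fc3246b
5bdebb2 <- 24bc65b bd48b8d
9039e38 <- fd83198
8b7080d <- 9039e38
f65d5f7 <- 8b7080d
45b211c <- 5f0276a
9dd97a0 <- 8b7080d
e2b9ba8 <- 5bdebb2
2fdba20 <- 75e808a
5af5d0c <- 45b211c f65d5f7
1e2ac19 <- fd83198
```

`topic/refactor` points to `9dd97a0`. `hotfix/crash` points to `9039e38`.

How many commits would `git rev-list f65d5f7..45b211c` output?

Reachable from 45b211c: {03e4989, 34e73e6, 45b211c, 5f0276a, dcfef5b, fd83198}.
Reachable from f65d5f7: {8b7080d, 9039e38, dcfef5b, f65d5f7, fd83198}.
In 45b211c's history but not f65d5f7's: {03e4989, 34e73e6, 45b211c, 5f0276a} — 4 commits.

4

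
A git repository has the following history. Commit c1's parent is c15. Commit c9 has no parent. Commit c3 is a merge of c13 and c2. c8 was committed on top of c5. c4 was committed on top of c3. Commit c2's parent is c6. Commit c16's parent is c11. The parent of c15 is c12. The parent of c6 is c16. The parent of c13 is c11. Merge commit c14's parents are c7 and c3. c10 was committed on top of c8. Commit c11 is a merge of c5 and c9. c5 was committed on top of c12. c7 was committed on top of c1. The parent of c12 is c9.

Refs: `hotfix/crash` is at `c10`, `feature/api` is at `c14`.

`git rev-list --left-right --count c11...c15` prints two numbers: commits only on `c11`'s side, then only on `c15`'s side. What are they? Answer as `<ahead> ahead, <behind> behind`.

2 ahead, 1 behind

Reachable from c11: {c11, c12, c5, c9}.
Reachable from c15: {c12, c15, c9}.
Only in c11's history (ahead): {c11, c5} — 2.
Only in c15's history (behind): {c15} — 1.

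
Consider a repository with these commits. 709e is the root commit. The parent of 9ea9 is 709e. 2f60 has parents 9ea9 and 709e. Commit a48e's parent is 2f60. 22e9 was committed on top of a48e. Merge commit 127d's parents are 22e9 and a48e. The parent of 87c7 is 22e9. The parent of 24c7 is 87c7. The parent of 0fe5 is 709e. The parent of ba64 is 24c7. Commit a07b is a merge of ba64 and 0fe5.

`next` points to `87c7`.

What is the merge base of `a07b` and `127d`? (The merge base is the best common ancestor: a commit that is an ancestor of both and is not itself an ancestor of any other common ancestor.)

Ancestors of a07b: {0fe5, 22e9, 24c7, 2f60, 709e, 87c7, 9ea9, a07b, a48e, ba64}.
Ancestors of 127d: {127d, 22e9, 2f60, 709e, 9ea9, a48e}.
Common ancestors: {22e9, 2f60, 709e, 9ea9, a48e}.
Among these, 22e9 is not an ancestor of any other common ancestor — it is the merge base.

22e9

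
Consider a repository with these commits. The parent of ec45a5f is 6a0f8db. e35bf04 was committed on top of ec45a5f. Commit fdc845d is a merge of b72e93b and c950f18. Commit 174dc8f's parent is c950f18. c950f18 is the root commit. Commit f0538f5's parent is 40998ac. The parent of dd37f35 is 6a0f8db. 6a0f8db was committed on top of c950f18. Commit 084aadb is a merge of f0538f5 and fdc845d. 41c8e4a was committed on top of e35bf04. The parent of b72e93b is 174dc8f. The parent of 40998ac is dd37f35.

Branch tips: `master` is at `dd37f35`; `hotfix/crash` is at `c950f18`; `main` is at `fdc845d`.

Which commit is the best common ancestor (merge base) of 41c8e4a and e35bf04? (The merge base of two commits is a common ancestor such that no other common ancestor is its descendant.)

e35bf04

Ancestors of 41c8e4a: {41c8e4a, 6a0f8db, c950f18, e35bf04, ec45a5f}.
Ancestors of e35bf04: {6a0f8db, c950f18, e35bf04, ec45a5f}.
Common ancestors: {6a0f8db, c950f18, e35bf04, ec45a5f}.
Among these, e35bf04 is not an ancestor of any other common ancestor — it is the merge base.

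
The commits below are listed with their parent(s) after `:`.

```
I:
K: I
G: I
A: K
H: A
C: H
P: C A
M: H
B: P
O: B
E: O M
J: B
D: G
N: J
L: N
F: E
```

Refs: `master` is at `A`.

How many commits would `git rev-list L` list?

10

Walking parent pointers from L: reachable set = {A, B, C, H, I, J, K, L, N, P}.
That is 10 commits.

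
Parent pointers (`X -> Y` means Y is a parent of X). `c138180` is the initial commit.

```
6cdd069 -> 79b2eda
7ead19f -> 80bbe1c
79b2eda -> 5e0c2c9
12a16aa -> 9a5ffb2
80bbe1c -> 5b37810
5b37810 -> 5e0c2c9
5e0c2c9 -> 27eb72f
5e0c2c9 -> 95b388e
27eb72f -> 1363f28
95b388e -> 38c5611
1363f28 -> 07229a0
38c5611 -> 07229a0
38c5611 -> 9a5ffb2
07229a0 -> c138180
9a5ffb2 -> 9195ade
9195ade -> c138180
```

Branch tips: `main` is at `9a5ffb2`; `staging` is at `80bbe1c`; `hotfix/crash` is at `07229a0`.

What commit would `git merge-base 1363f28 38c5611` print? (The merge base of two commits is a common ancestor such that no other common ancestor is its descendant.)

Ancestors of 1363f28: {07229a0, 1363f28, c138180}.
Ancestors of 38c5611: {07229a0, 38c5611, 9195ade, 9a5ffb2, c138180}.
Common ancestors: {07229a0, c138180}.
Among these, 07229a0 is not an ancestor of any other common ancestor — it is the merge base.

07229a0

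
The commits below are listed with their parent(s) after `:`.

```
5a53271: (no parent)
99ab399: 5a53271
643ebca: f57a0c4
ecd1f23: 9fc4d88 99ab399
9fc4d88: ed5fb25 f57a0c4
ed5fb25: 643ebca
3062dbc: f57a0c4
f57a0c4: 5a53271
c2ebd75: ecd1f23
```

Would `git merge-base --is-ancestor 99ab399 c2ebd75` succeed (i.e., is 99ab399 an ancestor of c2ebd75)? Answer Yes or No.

Yes

Ancestors of c2ebd75 (commits reachable by following parents): {5a53271, 643ebca, 99ab399, 9fc4d88, c2ebd75, ecd1f23, ed5fb25, f57a0c4}.
99ab399 is in that set, so it is an ancestor of c2ebd75.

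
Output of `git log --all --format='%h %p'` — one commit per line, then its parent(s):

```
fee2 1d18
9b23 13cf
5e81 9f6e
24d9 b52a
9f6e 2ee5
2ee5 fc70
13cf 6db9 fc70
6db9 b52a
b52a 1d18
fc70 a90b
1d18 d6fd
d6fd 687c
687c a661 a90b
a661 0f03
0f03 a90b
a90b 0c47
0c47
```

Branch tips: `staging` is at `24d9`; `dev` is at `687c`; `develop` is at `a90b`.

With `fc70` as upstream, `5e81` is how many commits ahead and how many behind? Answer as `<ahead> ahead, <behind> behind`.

3 ahead, 0 behind

Reachable from 5e81: {0c47, 2ee5, 5e81, 9f6e, a90b, fc70}.
Reachable from fc70: {0c47, a90b, fc70}.
Only in 5e81's history (ahead): {2ee5, 5e81, 9f6e} — 3.
Only in fc70's history (behind): {} — 0.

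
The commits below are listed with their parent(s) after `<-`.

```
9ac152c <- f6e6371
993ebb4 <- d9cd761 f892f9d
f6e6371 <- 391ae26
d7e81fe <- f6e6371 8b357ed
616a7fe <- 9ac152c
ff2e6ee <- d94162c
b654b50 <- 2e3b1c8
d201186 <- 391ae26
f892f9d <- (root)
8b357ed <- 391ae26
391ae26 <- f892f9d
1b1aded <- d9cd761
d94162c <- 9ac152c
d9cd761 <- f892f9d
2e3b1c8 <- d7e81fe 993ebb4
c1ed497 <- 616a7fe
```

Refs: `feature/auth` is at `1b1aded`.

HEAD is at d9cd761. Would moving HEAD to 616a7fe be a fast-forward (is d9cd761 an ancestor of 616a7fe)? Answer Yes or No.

A fast-forward from d9cd761 to 616a7fe is possible iff d9cd761 is an ancestor of 616a7fe.
Ancestors of 616a7fe: {391ae26, 616a7fe, 9ac152c, f6e6371, f892f9d}.
d9cd761 is not among them, so fast-forward is not possible.

No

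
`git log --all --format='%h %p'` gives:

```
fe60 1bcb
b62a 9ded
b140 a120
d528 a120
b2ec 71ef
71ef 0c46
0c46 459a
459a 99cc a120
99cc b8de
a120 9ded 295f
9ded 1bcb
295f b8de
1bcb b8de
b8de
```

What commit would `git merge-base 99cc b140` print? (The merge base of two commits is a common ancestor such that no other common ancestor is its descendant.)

Ancestors of 99cc: {99cc, b8de}.
Ancestors of b140: {1bcb, 295f, 9ded, a120, b140, b8de}.
Common ancestors: {b8de}.
The only common ancestor is b8de, so it is the merge base.

b8de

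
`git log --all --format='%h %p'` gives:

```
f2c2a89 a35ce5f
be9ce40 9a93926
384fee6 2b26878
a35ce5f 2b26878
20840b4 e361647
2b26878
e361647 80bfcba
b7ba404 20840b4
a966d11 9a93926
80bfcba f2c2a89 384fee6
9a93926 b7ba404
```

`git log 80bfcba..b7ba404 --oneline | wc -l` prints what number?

Reachable from b7ba404: {20840b4, 2b26878, 384fee6, 80bfcba, a35ce5f, b7ba404, e361647, f2c2a89}.
Reachable from 80bfcba: {2b26878, 384fee6, 80bfcba, a35ce5f, f2c2a89}.
In b7ba404's history but not 80bfcba's: {20840b4, b7ba404, e361647} — 3 commits.

3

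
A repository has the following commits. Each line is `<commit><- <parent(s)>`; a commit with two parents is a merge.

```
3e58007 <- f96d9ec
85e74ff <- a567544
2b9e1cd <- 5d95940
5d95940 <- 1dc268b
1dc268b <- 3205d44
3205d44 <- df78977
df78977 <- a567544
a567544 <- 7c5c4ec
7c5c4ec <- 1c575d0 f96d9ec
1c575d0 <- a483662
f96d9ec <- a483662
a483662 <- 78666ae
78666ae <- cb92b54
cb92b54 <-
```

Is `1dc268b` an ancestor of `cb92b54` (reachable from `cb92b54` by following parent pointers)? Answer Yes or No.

Ancestors of cb92b54: {cb92b54}.
1dc268b is not in that set, so it is not an ancestor of cb92b54.

No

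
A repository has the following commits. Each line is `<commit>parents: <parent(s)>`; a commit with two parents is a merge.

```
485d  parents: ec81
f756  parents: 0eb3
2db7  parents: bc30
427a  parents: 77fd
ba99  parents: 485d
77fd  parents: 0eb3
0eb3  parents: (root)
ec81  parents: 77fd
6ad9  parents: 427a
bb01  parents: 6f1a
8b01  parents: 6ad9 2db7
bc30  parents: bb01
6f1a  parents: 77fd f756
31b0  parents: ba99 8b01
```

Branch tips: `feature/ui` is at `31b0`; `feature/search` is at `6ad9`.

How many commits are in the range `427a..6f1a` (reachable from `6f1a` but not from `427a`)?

Reachable from 6f1a: {0eb3, 6f1a, 77fd, f756}.
Reachable from 427a: {0eb3, 427a, 77fd}.
In 6f1a's history but not 427a's: {6f1a, f756} — 2 commits.

2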